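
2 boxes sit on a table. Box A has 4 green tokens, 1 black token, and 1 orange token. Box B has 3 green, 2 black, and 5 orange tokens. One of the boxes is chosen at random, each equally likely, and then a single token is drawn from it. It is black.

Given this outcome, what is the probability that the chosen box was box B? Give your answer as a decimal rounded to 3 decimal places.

0.545

The likelihood of this draw under each hypothesis: P(data | box A) = (1/6) = 1/6; P(data | box B) = (2/10) = 1/5.
Weighting by the prior gives 1/2 · 1/6 = 1/12, 1/2 · 1/5 = 1/10; these sum to 11/60.
So P(box B | data) = (1/10) / (11/60) = 6/11.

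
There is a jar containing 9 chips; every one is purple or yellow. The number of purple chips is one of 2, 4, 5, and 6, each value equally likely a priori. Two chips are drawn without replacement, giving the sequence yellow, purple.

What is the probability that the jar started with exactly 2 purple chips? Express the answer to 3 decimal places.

Under each hypothesis, the probability of the observed sequence is: P(data | r = 2) = (7/9)(2/8) = 7/36; P(data | r = 4) = (5/9)(4/8) = 5/18; P(data | r = 5) = (4/9)(5/8) = 5/18; P(data | r = 6) = (3/9)(6/8) = 1/4.
Multiplying each by its prior: 1/4 · 7/36 = 7/144, 1/4 · 5/18 = 5/72, 1/4 · 5/18 = 5/72, 1/4 · 1/4 = 1/16; with total 1/4.
Hence P(r = 2 | data) = (7/144) / (1/4) = 7/36.

0.194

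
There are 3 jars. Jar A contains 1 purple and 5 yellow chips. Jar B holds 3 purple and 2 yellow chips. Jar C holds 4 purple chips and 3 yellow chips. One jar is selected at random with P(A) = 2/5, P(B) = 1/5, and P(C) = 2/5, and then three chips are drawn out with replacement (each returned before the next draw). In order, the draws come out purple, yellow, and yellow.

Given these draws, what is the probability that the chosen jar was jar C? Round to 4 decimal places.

The likelihood of the observed sequence under each hypothesis: P(data | jar A) = (1/6)(5/6)(5/6) = 0.11574; P(data | jar B) = (3/5)(2/5)(2/5) = 0.096; P(data | jar C) = (4/7)(3/7)(3/7) = 0.10496.
Multiplying each by its prior: 2/5 · 0.11574 = 0.046296, 1/5 · 0.096 = 0.0192, 2/5 · 0.10496 = 0.041983; summing to 0.10748.
By Bayes' rule, P(jar C | data) = (0.041983) / (0.10748) = 0.39061.

0.3906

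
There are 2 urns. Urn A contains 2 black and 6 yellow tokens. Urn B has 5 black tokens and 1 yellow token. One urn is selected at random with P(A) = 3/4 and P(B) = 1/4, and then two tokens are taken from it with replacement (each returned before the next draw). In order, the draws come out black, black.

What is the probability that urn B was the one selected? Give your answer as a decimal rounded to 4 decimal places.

Under each hypothesis, the probability of the observed sequence is: P(data | urn A) = (2/8)(2/8) = 1/16; P(data | urn B) = (5/6)(5/6) = 25/36.
The prior-weighted likelihoods are 3/4 · 1/16 = 3/64, 1/4 · 25/36 = 25/144; with total 127/576.
By Bayes' rule, P(urn B | data) = (25/144) / (127/576) = 100/127.

0.7874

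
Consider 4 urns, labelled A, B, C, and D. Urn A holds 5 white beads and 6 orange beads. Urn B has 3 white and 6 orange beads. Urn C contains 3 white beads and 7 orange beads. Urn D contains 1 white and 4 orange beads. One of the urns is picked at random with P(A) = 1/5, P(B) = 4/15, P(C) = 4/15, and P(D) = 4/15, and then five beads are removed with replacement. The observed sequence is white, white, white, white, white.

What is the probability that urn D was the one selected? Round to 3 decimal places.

0.015

For each hypothesis, P(data | H) works out to: P(data | urn A) = (5/11)(5/11)(5/11)(5/11)(5/11) = 0.019404; P(data | urn B) = (3/9)(3/9)(3/9)(3/9)(3/9) = 0.0041152; P(data | urn C) = (3/10)(3/10)(3/10)(3/10)(3/10) = 0.00243; P(data | urn D) = (1/5)(1/5)(1/5)(1/5)(1/5) = 0.00032.
Multiplying each by its prior: 1/5 · 0.019404 = 0.0038808, 4/15 · 0.0041152 = 0.0010974, 4/15 · 0.00243 = 0.000648, 4/15 · 0.00032 = 8.5333e-05; with total 0.0057115.
Hence P(urn D | data) = (8.5333e-05) / (0.0057115) = 0.014941.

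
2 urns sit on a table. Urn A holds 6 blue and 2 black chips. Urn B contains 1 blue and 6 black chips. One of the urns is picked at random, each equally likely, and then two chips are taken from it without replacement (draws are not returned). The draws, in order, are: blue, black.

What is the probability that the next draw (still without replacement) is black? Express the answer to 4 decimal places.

The likelihood of the observed sequence under each hypothesis: P(data | urn A) = (6/8)(2/7) = 3/14; P(data | urn B) = (1/7)(6/6) = 1/7.
Multiplying each by its prior: 1/2 · 3/14 = 3/28, 1/2 · 1/7 = 1/14; summing to 5/28.
Dividing through by the total gives posterior P(urn A | data) = 3/5, P(urn B | data) = 2/5.
The predictive probability is P(black next | data) = (1/6)(3/5) + (1)(2/5) = 1/2.

0.5000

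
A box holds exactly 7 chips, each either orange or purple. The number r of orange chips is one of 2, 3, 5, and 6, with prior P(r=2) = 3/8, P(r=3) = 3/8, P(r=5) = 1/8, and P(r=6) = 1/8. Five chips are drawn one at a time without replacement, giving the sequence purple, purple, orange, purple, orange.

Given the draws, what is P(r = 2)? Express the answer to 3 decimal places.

Under each hypothesis, the probability of the observed sequence is: P(data | r = 2) = (5/7)(4/6)(2/5)(3/4)(1/3) = 1/21; P(data | r = 3) = (4/7)(3/6)(3/5)(2/4)(2/3) = 2/35; P(data | r = 5) = (2/7)(1/6)(5/5)(0/4) = 0; P(data | r = 6) = (1/7)(0/6) = 0.
Multiplying each by its prior: 3/8 · 1/21 = 1/56, 3/8 · 2/35 = 3/140, 1/8 · 0 = 0, 1/8 · 0 = 0; summing to 11/280.
Hence P(r = 2 | data) = (1/56) / (11/280) = 5/11.

0.455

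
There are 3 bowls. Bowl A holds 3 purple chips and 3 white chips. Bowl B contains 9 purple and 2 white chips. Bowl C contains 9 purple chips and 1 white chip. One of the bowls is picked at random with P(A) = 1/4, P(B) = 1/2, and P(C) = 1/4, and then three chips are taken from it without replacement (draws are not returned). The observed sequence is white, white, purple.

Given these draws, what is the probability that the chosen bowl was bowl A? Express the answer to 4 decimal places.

0.8049

Under each hypothesis, the probability of the observed sequence is: P(data | bowl A) = (3/6)(2/5)(3/4) = 3/20; P(data | bowl B) = (2/11)(1/10)(9/9) = 1/55; P(data | bowl C) = (1/10)(0/9) = 0.
Weighting by the prior gives 1/4 · 3/20 = 3/80, 1/2 · 1/55 = 1/110, 1/4 · 0 = 0; these sum to 41/880.
Therefore the posterior P(bowl A | data) = (3/80) / (41/880) = 33/41.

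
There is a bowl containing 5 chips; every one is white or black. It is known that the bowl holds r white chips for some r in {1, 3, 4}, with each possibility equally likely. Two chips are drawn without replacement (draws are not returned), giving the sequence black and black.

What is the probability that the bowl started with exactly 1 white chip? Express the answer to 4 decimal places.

For each hypothesis, P(data | H) works out to: P(data | r = 1) = (4/5)(3/4) = 3/5; P(data | r = 3) = (2/5)(1/4) = 1/10; P(data | r = 4) = (1/5)(0/4) = 0.
Multiplying each by its prior: 1/3 · 3/5 = 1/5, 1/3 · 1/10 = 1/30, 1/3 · 0 = 0; summing to 7/30.
So P(r = 1 | data) = (1/5) / (7/30) = 6/7.

0.8571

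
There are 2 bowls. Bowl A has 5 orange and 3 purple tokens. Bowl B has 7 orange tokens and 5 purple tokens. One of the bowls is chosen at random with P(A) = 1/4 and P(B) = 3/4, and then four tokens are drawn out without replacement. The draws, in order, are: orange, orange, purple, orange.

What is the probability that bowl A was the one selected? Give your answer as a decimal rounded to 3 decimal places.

Under each hypothesis, the probability of the observed sequence is: P(data | bowl A) = (5/8)(4/7)(3/6)(3/5) = 3/28; P(data | bowl B) = (7/12)(6/11)(5/10)(5/9) = 35/396.
Multiplying each by its prior: 1/4 · 3/28 = 3/112, 3/4 · 35/396 = 35/528; these sum to 43/462.
Hence P(bowl A | data) = (3/112) / (43/462) = 99/344.

0.288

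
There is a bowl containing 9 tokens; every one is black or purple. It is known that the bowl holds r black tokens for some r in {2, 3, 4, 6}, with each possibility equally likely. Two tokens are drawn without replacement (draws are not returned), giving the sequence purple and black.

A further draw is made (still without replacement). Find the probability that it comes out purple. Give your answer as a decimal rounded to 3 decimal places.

Compute the likelihood of the observed sequence for each case: P(data | r = 2) = (7/9)(2/8) = 7/36; P(data | r = 3) = (6/9)(3/8) = 1/4; P(data | r = 4) = (5/9)(4/8) = 5/18; P(data | r = 6) = (3/9)(6/8) = 1/4.
Weighting by the prior gives 1/4 · 7/36 = 7/144, 1/4 · 1/4 = 1/16, 1/4 · 5/18 = 5/72, 1/4 · 1/4 = 1/16; these sum to 35/144.
Normalising, the posterior is P(r = 2 | data) = 1/5, P(r = 3 | data) = 9/35, P(r = 4 | data) = 2/7, P(r = 6 | data) = 9/35.
So P(purple next | data) = Σ P(purple next | H) P(H | data) = (6/7)(1/5) + (5/7)(9/35) + (4/7)(2/7) + (2/7)(9/35) = 29/49.

0.592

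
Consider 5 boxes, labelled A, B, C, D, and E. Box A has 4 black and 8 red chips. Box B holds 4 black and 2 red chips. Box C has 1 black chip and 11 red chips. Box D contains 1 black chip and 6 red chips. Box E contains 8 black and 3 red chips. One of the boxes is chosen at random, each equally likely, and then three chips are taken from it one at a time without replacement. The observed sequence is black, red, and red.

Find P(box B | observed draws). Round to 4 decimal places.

Under each hypothesis, the probability of the observed sequence is: P(data | box A) = (4/12)(8/11)(7/10) = 0.1697; P(data | box B) = (4/6)(2/5)(1/4) = 0.066667; P(data | box C) = (1/12)(11/11)(10/10) = 0.083333; P(data | box D) = (1/7)(6/6)(5/5) = 0.14286; P(data | box E) = (8/11)(3/10)(2/9) = 0.048485.
The prior-weighted likelihoods are 1/5 · 0.1697 = 0.033939, 1/5 · 0.066667 = 0.013333, 1/5 · 0.083333 = 0.016667, 1/5 · 0.14286 = 0.028571, 1/5 · 0.048485 = 0.009697; summing to 0.10221.
Hence P(box B | data) = (0.013333) / (0.10221) = 0.13045.

0.1305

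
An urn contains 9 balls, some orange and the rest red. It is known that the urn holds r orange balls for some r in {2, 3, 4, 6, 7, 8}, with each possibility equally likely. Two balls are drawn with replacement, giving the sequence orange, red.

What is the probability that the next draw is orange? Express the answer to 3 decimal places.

0.522

For each hypothesis, P(data | H) works out to: P(data | r = 2) = (2/9)(7/9) = 14/81; P(data | r = 3) = (3/9)(6/9) = 2/9; P(data | r = 4) = (4/9)(5/9) = 20/81; P(data | r = 6) = (6/9)(3/9) = 2/9; P(data | r = 7) = (7/9)(2/9) = 14/81; P(data | r = 8) = (8/9)(1/9) = 8/81.
Weighting by the prior gives 1/6 · 14/81 = 7/243, 1/6 · 2/9 = 1/27, 1/6 · 20/81 = 10/243, 1/6 · 2/9 = 1/27, 1/6 · 14/81 = 7/243, 1/6 · 8/81 = 4/243; with total 46/243.
Normalising, the posterior is P(r = 2 | data) = 7/46, P(r = 3 | data) = 9/46, P(r = 4 | data) = 5/23, P(r = 6 | data) = 9/46, P(r = 7 | data) = 7/46, P(r = 8 | data) = 2/23.
Averaging over the posterior, P(orange next | data) = (2/9)(7/46) + (1/3)(9/46) + (4/9)(5/23) + (2/3)(9/46) + (7/9)(7/46) + (8/9)(2/23) = 12/23.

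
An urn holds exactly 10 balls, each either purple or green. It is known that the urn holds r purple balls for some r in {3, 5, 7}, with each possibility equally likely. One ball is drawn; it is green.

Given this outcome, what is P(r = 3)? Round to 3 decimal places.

The likelihood of this draw under each hypothesis: P(data | r = 3) = (7/10) = 7/10; P(data | r = 5) = (5/10) = 1/2; P(data | r = 7) = (3/10) = 3/10.
Weighting by the prior gives 1/3 · 7/10 = 7/30, 1/3 · 1/2 = 1/6, 1/3 · 3/10 = 1/10; summing to 1/2.
By Bayes' rule, P(r = 3 | data) = (7/30) / (1/2) = 7/15.

0.467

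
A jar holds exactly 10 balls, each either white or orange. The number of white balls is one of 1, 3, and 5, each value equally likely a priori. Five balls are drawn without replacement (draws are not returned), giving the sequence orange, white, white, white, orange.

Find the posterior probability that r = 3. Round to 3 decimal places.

For each hypothesis, P(data | H) works out to: P(data | r = 1) = (9/10)(1/9)(0/8) = 0; P(data | r = 3) = (7/10)(3/9)(2/8)(1/7)(6/6) = 0.0083333; P(data | r = 5) = (5/10)(5/9)(4/8)(3/7)(4/6) = 0.039683.
The prior-weighted likelihoods are 1/3 · 0 = 0, 1/3 · 0.0083333 = 0.0027778, 1/3 · 0.039683 = 0.013228; with total 0.016005.
So P(r = 3 | data) = (0.0027778) / (0.016005) = 0.17355.

0.174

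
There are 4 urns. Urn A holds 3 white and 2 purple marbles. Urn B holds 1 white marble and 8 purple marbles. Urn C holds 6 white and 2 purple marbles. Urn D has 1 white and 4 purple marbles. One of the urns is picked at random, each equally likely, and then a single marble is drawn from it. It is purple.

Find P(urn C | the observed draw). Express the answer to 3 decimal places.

The likelihood of this draw under each hypothesis: P(data | urn A) = (2/5) = 2/5; P(data | urn B) = (8/9) = 8/9; P(data | urn C) = (2/8) = 1/4; P(data | urn D) = (4/5) = 4/5.
The prior-weighted likelihoods are 1/4 · 2/5 = 1/10, 1/4 · 8/9 = 2/9, 1/4 · 1/4 = 1/16, 1/4 · 4/5 = 1/5; with total 421/720.
By Bayes' rule, P(urn C | data) = (1/16) / (421/720) = 45/421.

0.107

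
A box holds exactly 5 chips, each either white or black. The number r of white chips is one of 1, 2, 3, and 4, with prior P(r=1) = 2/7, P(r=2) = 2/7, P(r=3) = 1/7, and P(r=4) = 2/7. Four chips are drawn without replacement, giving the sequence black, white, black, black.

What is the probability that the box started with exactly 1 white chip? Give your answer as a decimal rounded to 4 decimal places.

For each hypothesis, P(data | H) works out to: P(data | r = 1) = (4/5)(1/4)(3/3)(2/2) = 1/5; P(data | r = 2) = (3/5)(2/4)(2/3)(1/2) = 1/10; P(data | r = 3) = (2/5)(3/4)(1/3)(0/2) = 0; P(data | r = 4) = (1/5)(4/4)(0/3) = 0.
The prior-weighted likelihoods are 2/7 · 1/5 = 2/35, 2/7 · 1/10 = 1/35, 1/7 · 0 = 0, 2/7 · 0 = 0; with total 3/35.
By Bayes' rule, P(r = 1 | data) = (2/35) / (3/35) = 2/3.

0.6667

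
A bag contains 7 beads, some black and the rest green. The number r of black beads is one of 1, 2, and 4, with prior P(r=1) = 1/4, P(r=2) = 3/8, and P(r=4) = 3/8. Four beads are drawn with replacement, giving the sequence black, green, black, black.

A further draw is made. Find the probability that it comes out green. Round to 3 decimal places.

0.484

For each hypothesis, P(data | H) works out to: P(data | r = 1) = (1/7)(6/7)(1/7)(1/7) = 0.002499; P(data | r = 2) = (2/7)(5/7)(2/7)(2/7) = 0.01666; P(data | r = 4) = (4/7)(3/7)(4/7)(4/7) = 0.079967.
Multiplying each by its prior: 1/4 · 0.002499 = 0.00062474, 3/8 · 0.01666 = 0.0062474, 3/8 · 0.079967 = 0.029988; summing to 0.03686.
Dividing through by the total gives posterior P(r = 1 | data) = 0.016949, P(r = 2 | data) = 0.16949, P(r = 4 | data) = 0.81356.
So P(green next | data) = Σ P(green next | H) P(H | data) = (6/7)(0.016949) + (5/7)(0.16949) + (3/7)(0.81356) = 0.48426.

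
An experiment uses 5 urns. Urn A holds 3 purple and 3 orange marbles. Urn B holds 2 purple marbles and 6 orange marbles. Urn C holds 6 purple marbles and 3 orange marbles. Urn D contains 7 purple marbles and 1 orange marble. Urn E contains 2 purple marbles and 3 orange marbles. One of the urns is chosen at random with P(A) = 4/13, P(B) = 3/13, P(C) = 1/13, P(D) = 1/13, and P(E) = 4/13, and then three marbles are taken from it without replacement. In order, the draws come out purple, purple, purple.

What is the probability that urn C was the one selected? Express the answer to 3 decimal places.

The likelihood of the observed sequence under each hypothesis: P(data | urn A) = (3/6)(2/5)(1/4) = 0.05; P(data | urn B) = (2/8)(1/7)(0/6) = 0; P(data | urn C) = (6/9)(5/8)(4/7) = 0.2381; P(data | urn D) = (7/8)(6/7)(5/6) = 0.625; P(data | urn E) = (2/5)(1/4)(0/3) = 0.
The prior-weighted likelihoods are 4/13 · 0.05 = 0.015385, 3/13 · 0 = 0, 1/13 · 0.2381 = 0.018315, 1/13 · 0.625 = 0.048077, 4/13 · 0 = 0; summing to 0.081777.
By Bayes' rule, P(urn C | data) = (0.018315) / (0.081777) = 0.22396.

0.224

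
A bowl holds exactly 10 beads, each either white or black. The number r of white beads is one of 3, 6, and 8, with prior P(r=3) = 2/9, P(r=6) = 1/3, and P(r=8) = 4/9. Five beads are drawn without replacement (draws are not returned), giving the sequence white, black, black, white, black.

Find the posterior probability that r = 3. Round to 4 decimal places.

0.5385

Compute the likelihood of the observed sequence for each case: P(data | r = 3) = (3/10)(7/9)(6/8)(2/7)(5/6) = 1/24; P(data | r = 6) = (6/10)(4/9)(3/8)(5/7)(2/6) = 1/42; P(data | r = 8) = (8/10)(2/9)(1/8)(7/7)(0/6) = 0.
Weighting by the prior gives 2/9 · 1/24 = 1/108, 1/3 · 1/42 = 1/126, 4/9 · 0 = 0; with total 13/756.
By Bayes' rule, P(r = 3 | data) = (1/108) / (13/756) = 7/13.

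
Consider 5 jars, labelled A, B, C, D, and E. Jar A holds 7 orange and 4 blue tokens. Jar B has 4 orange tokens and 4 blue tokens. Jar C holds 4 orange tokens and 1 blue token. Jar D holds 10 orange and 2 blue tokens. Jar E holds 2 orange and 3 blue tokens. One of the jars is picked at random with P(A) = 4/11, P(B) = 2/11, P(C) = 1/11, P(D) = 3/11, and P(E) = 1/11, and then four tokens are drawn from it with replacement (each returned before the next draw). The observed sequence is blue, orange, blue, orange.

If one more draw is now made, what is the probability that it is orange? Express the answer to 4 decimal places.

Compute the likelihood of the observed sequence for each case: P(data | jar A) = (4/11)(7/11)(4/11)(7/11) = 0.053548; P(data | jar B) = (4/8)(4/8)(4/8)(4/8) = 0.0625; P(data | jar C) = (1/5)(4/5)(1/5)(4/5) = 0.0256; P(data | jar D) = (2/12)(10/12)(2/12)(10/12) = 0.01929; P(data | jar E) = (3/5)(2/5)(3/5)(2/5) = 0.0576.
Multiplying each by its prior: 4/11 · 0.053548 = 0.019472, 2/11 · 0.0625 = 0.011364, 1/11 · 0.0256 = 0.0023273, 3/11 · 0.01929 = 0.0052609, 1/11 · 0.0576 = 0.0052364; with total 0.04366.
The posterior is then P(jar A | data) = 0.44599, P(jar B | data) = 0.26027, P(jar C | data) = 0.053304, P(jar D | data) = 0.1205, P(jar E | data) = 0.11993.
The predictive probability is P(orange next | data) = (7/11)(0.44599) + (1/2)(0.26027) + (4/5)(0.053304) + (5/6)(0.1205) + (2/5)(0.11993) = 0.60498.

0.6050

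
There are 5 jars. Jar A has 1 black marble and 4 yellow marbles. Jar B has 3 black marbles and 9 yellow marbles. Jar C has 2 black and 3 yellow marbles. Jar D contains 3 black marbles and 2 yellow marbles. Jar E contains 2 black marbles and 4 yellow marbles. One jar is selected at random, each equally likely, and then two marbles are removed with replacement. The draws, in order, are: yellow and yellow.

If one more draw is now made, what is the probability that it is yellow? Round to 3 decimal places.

For each hypothesis, P(data | H) works out to: P(data | jar A) = (4/5)(4/5) = 0.64; P(data | jar B) = (9/12)(9/12) = 0.5625; P(data | jar C) = (3/5)(3/5) = 0.36; P(data | jar D) = (2/5)(2/5) = 0.16; P(data | jar E) = (4/6)(4/6) = 0.44444.
Multiplying each by its prior: 1/5 · 0.64 = 0.128, 1/5 · 0.5625 = 0.1125, 1/5 · 0.36 = 0.072, 1/5 · 0.16 = 0.032, 1/5 · 0.44444 = 0.088889; with total 0.43339.
Normalising, the posterior is P(jar A | data) = 0.29535, P(jar B | data) = 0.25958, P(jar C | data) = 0.16613, P(jar D | data) = 0.073837, P(jar E | data) = 0.2051.
Averaging over the posterior, P(yellow next | data) = (4/5)(0.29535) + (3/4)(0.25958) + (3/5)(0.16613) + (2/5)(0.073837) + (2/3)(0.2051) = 0.69691.

0.697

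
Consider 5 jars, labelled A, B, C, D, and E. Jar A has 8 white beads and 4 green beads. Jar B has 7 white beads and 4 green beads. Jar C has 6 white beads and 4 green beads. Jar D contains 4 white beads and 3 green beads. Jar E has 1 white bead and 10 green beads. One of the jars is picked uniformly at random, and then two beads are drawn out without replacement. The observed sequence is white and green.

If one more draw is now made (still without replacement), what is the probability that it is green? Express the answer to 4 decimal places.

The likelihood of the observed sequence under each hypothesis: P(data | jar A) = (8/12)(4/11) = 0.24242; P(data | jar B) = (7/11)(4/10) = 0.25455; P(data | jar C) = (6/10)(4/9) = 0.26667; P(data | jar D) = (4/7)(3/6) = 0.28571; P(data | jar E) = (1/11)(10/10) = 0.090909.
The prior-weighted likelihoods are 1/5 · 0.24242 = 0.048485, 1/5 · 0.25455 = 0.050909, 1/5 · 0.26667 = 0.053333, 1/5 · 0.28571 = 0.057143, 1/5 · 0.090909 = 0.018182; summing to 0.22805.
Normalising, the posterior is P(jar A | data) = 0.2126, P(jar B | data) = 0.22323, P(jar C | data) = 0.23386, P(jar D | data) = 0.25057, P(jar E | data) = 0.079727.
The predictive probability is P(green next | data) = (3/10)(0.2126) + (1/3)(0.22323) + (3/8)(0.23386) + (2/5)(0.25057) + (1)(0.079727) = 0.40585.

0.4058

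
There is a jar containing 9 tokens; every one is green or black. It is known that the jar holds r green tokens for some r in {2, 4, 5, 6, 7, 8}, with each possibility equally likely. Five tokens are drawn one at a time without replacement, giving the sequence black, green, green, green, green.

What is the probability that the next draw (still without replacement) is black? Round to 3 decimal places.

0.286

Under each hypothesis, the probability of the observed sequence is: P(data | r = 2) = (7/9)(2/8)(1/7)(0/6) = 0; P(data | r = 4) = (5/9)(4/8)(3/7)(2/6)(1/5) = 1/126; P(data | r = 5) = (4/9)(5/8)(4/7)(3/6)(2/5) = 2/63; P(data | r = 6) = (3/9)(6/8)(5/7)(4/6)(3/5) = 1/14; P(data | r = 7) = (2/9)(7/8)(6/7)(5/6)(4/5) = 1/9; P(data | r = 8) = (1/9)(8/8)(7/7)(6/6)(5/5) = 1/9.
Multiplying each by its prior: 1/6 · 0 = 0, 1/6 · 1/126 = 1/756, 1/6 · 2/63 = 1/189, 1/6 · 1/14 = 1/84, 1/6 · 1/9 = 1/54, 1/6 · 1/9 = 1/54; these sum to 1/18.
Dividing through by the total gives posterior P(r = 2 | data) = 0, P(r = 4 | data) = 1/42, P(r = 5 | data) = 2/21, P(r = 6 | data) = 3/14, P(r = 7 | data) = 1/3, P(r = 8 | data) = 1/3.
Averaging over the posterior, P(black next | data) = (1)(1/42) + (3/4)(2/21) + (1/2)(3/14) + (1/4)(1/3) + (0)(1/3) = 2/7.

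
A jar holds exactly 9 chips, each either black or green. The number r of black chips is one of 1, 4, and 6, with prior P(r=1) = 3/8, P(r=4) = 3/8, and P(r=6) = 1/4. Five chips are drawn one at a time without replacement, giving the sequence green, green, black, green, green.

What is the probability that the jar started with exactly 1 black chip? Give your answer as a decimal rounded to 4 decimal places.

0.7778

Under each hypothesis, the probability of the observed sequence is: P(data | r = 1) = (8/9)(7/8)(1/7)(6/6)(5/5) = 1/9; P(data | r = 4) = (5/9)(4/8)(4/7)(3/6)(2/5) = 2/63; P(data | r = 6) = (3/9)(2/8)(6/7)(1/6)(0/5) = 0.
The prior-weighted likelihoods are 3/8 · 1/9 = 1/24, 3/8 · 2/63 = 1/84, 1/4 · 0 = 0; summing to 3/56.
So P(r = 1 | data) = (1/24) / (3/56) = 7/9.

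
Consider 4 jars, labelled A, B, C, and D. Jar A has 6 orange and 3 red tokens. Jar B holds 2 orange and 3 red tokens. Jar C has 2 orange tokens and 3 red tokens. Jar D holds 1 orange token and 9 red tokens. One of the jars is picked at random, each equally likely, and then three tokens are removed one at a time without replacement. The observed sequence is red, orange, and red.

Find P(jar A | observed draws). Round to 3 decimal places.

0.125

Compute the likelihood of the observed sequence for each case: P(data | jar A) = (3/9)(6/8)(2/7) = 1/14; P(data | jar B) = (3/5)(2/4)(2/3) = 1/5; P(data | jar C) = (3/5)(2/4)(2/3) = 1/5; P(data | jar D) = (9/10)(1/9)(8/8) = 1/10.
Weighting by the prior gives 1/4 · 1/14 = 1/56, 1/4 · 1/5 = 1/20, 1/4 · 1/5 = 1/20, 1/4 · 1/10 = 1/40; summing to 1/7.
By Bayes' rule, P(jar A | data) = (1/56) / (1/7) = 1/8.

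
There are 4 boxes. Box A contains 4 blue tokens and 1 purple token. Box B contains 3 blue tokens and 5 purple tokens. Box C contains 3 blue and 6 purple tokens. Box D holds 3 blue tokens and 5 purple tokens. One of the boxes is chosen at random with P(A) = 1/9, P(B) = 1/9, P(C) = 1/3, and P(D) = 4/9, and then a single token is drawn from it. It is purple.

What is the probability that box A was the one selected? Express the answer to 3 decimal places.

The likelihood of this draw under each hypothesis: P(data | box A) = (1/5) = 1/5; P(data | box B) = (5/8) = 5/8; P(data | box C) = (6/9) = 2/3; P(data | box D) = (5/8) = 5/8.
Multiplying each by its prior: 1/9 · 1/5 = 1/45, 1/9 · 5/8 = 5/72, 1/3 · 2/3 = 2/9, 4/9 · 5/8 = 5/18; with total 71/120.
So P(box A | data) = (1/45) / (71/120) = 8/213.

0.038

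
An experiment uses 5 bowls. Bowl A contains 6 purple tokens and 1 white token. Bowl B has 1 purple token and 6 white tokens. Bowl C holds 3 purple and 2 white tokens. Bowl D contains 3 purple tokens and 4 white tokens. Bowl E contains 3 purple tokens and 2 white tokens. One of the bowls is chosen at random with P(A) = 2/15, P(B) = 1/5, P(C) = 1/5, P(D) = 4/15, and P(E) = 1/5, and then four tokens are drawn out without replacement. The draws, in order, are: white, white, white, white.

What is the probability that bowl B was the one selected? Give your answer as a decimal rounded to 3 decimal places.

0.918

Compute the likelihood of the observed sequence for each case: P(data | bowl A) = (1/7)(0/6) = 0; P(data | bowl B) = (6/7)(5/6)(4/5)(3/4) = 3/7; P(data | bowl C) = (2/5)(1/4)(0/3) = 0; P(data | bowl D) = (4/7)(3/6)(2/5)(1/4) = 1/35; P(data | bowl E) = (2/5)(1/4)(0/3) = 0.
Weighting by the prior gives 2/15 · 0 = 0, 1/5 · 3/7 = 3/35, 1/5 · 0 = 0, 4/15 · 1/35 = 4/525, 1/5 · 0 = 0; with total 7/75.
Hence P(bowl B | data) = (3/35) / (7/75) = 45/49.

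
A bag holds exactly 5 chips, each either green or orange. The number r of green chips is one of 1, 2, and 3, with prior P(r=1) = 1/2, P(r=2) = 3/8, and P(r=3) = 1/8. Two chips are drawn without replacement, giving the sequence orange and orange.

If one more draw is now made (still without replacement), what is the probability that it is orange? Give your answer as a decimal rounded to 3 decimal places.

Under each hypothesis, the probability of the observed sequence is: P(data | r = 1) = (4/5)(3/4) = 3/5; P(data | r = 2) = (3/5)(2/4) = 3/10; P(data | r = 3) = (2/5)(1/4) = 1/10.
The prior-weighted likelihoods are 1/2 · 3/5 = 3/10, 3/8 · 3/10 = 9/80, 1/8 · 1/10 = 1/80; with total 17/40.
Dividing through by the total gives posterior P(r = 1 | data) = 12/17, P(r = 2 | data) = 9/34, P(r = 3 | data) = 1/34.
So P(orange next | data) = Σ P(orange next | H) P(H | data) = (2/3)(12/17) + (1/3)(9/34) + (0)(1/34) = 19/34.

0.559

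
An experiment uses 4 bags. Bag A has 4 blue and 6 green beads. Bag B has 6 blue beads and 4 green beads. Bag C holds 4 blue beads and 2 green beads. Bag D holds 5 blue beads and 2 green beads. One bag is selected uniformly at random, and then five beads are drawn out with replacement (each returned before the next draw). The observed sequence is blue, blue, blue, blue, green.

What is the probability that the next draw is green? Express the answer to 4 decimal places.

0.3527

Under each hypothesis, the probability of the observed sequence is: P(data | bag A) = (4/10)(4/10)(4/10)(4/10)(6/10) = 0.01536; P(data | bag B) = (6/10)(6/10)(6/10)(6/10)(4/10) = 0.05184; P(data | bag C) = (4/6)(4/6)(4/6)(4/6)(2/6) = 0.065844; P(data | bag D) = (5/7)(5/7)(5/7)(5/7)(2/7) = 0.074374.
Weighting by the prior gives 1/4 · 0.01536 = 0.00384, 1/4 · 0.05184 = 0.01296, 1/4 · 0.065844 = 0.016461, 1/4 · 0.074374 = 0.018593; with total 0.051854.
Normalising, the posterior is P(bag A | data) = 0.074054, P(bag B | data) = 0.24993, P(bag C | data) = 0.31745, P(bag D | data) = 0.35857.
The predictive probability is P(green next | data) = (3/5)(0.074054) + (2/5)(0.24993) + (1/3)(0.31745) + (2/7)(0.35857) = 0.35267.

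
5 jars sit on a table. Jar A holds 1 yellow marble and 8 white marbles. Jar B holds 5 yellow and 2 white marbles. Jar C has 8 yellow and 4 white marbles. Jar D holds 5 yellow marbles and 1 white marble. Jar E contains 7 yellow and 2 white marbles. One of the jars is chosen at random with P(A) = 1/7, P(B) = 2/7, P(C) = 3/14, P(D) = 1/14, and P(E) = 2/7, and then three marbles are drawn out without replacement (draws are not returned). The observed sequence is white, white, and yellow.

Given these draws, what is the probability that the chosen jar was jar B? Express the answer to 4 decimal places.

Compute the likelihood of the observed sequence for each case: P(data | jar A) = (8/9)(7/8)(1/7) = 0.11111; P(data | jar B) = (2/7)(1/6)(5/5) = 0.047619; P(data | jar C) = (4/12)(3/11)(8/10) = 0.072727; P(data | jar D) = (1/6)(0/5) = 0; P(data | jar E) = (2/9)(1/8)(7/7) = 0.027778.
Multiplying each by its prior: 1/7 · 0.11111 = 0.015873, 2/7 · 0.047619 = 0.013605, 3/14 · 0.072727 = 0.015584, 1/14 · 0 = 0, 2/7 · 0.027778 = 0.0079365; summing to 0.052999.
By Bayes' rule, P(jar B | data) = (0.013605) / (0.052999) = 0.25671.

0.2567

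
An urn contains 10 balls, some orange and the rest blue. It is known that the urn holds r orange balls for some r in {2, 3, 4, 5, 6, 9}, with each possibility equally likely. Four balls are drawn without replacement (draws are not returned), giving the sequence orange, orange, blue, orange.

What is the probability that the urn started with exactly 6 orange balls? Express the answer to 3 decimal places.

Compute the likelihood of the observed sequence for each case: P(data | r = 2) = (2/10)(1/9)(8/8)(0/7) = 0; P(data | r = 3) = (3/10)(2/9)(7/8)(1/7) = 1/120; P(data | r = 4) = (4/10)(3/9)(6/8)(2/7) = 1/35; P(data | r = 5) = (5/10)(4/9)(5/8)(3/7) = 5/84; P(data | r = 6) = (6/10)(5/9)(4/8)(4/7) = 2/21; P(data | r = 9) = (9/10)(8/9)(1/8)(7/7) = 1/10.
Weighting by the prior gives 1/6 · 0 = 0, 1/6 · 1/120 = 1/720, 1/6 · 1/35 = 1/210, 1/6 · 5/84 = 5/504, 1/6 · 2/21 = 1/63, 1/6 · 1/10 = 1/60; with total 7/144.
Therefore the posterior P(r = 6 | data) = (1/63) / (7/144) = 16/49.

0.327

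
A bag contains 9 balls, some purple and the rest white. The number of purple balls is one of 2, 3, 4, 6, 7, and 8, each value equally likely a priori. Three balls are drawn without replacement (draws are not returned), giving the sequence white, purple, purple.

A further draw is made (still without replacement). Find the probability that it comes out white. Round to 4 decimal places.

The likelihood of the observed sequence under each hypothesis: P(data | r = 2) = (7/9)(2/8)(1/7) = 1/36; P(data | r = 3) = (6/9)(3/8)(2/7) = 1/14; P(data | r = 4) = (5/9)(4/8)(3/7) = 5/42; P(data | r = 6) = (3/9)(6/8)(5/7) = 5/28; P(data | r = 7) = (2/9)(7/8)(6/7) = 1/6; P(data | r = 8) = (1/9)(8/8)(7/7) = 1/9.
The prior-weighted likelihoods are 1/6 · 1/36 = 1/216, 1/6 · 1/14 = 1/84, 1/6 · 5/42 = 5/252, 1/6 · 5/28 = 5/168, 1/6 · 1/6 = 1/36, 1/6 · 1/9 = 1/54; these sum to 85/756.
Normalising, the posterior is P(r = 2 | data) = 7/170, P(r = 3 | data) = 9/85, P(r = 4 | data) = 3/17, P(r = 6 | data) = 9/34, P(r = 7 | data) = 21/85, P(r = 8 | data) = 14/85.
So P(white next | data) = Σ P(white next | H) P(H | data) = (1)(7/170) + (5/6)(9/85) + (2/3)(3/17) + (1/3)(9/34) + (1/6)(21/85) + (0)(14/85) = 32/85.

0.3765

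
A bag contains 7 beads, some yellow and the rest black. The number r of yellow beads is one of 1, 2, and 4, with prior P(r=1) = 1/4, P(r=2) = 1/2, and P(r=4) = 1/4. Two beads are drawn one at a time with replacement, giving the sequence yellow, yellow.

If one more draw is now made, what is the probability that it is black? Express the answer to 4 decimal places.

The likelihood of the observed sequence under each hypothesis: P(data | r = 1) = (1/7)(1/7) = 1/49; P(data | r = 2) = (2/7)(2/7) = 4/49; P(data | r = 4) = (4/7)(4/7) = 16/49.
Multiplying each by its prior: 1/4 · 1/49 = 1/196, 1/2 · 4/49 = 2/49, 1/4 · 16/49 = 4/49; these sum to 25/196.
The posterior is then P(r = 1 | data) = 1/25, P(r = 2 | data) = 8/25, P(r = 4 | data) = 16/25.
The predictive probability is P(black next | data) = (6/7)(1/25) + (5/7)(8/25) + (3/7)(16/25) = 94/175.

0.5371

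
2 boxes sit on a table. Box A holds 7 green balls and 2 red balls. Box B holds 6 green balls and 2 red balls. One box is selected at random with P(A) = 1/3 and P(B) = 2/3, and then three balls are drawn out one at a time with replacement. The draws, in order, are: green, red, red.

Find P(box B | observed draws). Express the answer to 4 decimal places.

The likelihood of the observed sequence under each hypothesis: P(data | box A) = (7/9)(2/9)(2/9) = 0.038409; P(data | box B) = (6/8)(2/8)(2/8) = 0.046875.
The prior-weighted likelihoods are 1/3 · 0.038409 = 0.012803, 2/3 · 0.046875 = 0.03125; summing to 0.044053.
By Bayes' rule, P(box B | data) = (0.03125) / (0.044053) = 0.70937.

0.7094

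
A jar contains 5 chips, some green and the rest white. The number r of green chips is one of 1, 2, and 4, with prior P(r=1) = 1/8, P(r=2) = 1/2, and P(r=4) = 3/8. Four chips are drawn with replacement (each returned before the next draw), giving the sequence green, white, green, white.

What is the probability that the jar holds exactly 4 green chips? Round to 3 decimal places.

The likelihood of the observed sequence under each hypothesis: P(data | r = 1) = (1/5)(4/5)(1/5)(4/5) = 16/625; P(data | r = 2) = (2/5)(3/5)(2/5)(3/5) = 36/625; P(data | r = 4) = (4/5)(1/5)(4/5)(1/5) = 16/625.
Weighting by the prior gives 1/8 · 16/625 = 2/625, 1/2 · 36/625 = 18/625, 3/8 · 16/625 = 6/625; these sum to 26/625.
By Bayes' rule, P(r = 4 | data) = (6/625) / (26/625) = 3/13.

0.231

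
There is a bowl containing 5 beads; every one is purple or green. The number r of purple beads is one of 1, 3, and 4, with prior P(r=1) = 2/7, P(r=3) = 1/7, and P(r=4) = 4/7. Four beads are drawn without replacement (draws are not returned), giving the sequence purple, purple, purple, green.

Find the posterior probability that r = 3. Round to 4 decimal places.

0.1111

The likelihood of the observed sequence under each hypothesis: P(data | r = 1) = (1/5)(0/4) = 0; P(data | r = 3) = (3/5)(2/4)(1/3)(2/2) = 1/10; P(data | r = 4) = (4/5)(3/4)(2/3)(1/2) = 1/5.
Multiplying each by its prior: 2/7 · 0 = 0, 1/7 · 1/10 = 1/70, 4/7 · 1/5 = 4/35; with total 9/70.
By Bayes' rule, P(r = 3 | data) = (1/70) / (9/70) = 1/9.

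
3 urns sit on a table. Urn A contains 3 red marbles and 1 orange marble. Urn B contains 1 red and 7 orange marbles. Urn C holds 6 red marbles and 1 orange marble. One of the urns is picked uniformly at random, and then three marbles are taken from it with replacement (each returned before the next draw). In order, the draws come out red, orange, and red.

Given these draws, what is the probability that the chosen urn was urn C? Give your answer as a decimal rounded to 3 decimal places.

For each hypothesis, P(data | H) works out to: P(data | urn A) = (3/4)(1/4)(3/4) = 0.14062; P(data | urn B) = (1/8)(7/8)(1/8) = 0.013672; P(data | urn C) = (6/7)(1/7)(6/7) = 0.10496.
Multiplying each by its prior: 1/3 · 0.14062 = 0.046875, 1/3 · 0.013672 = 0.0045573, 1/3 · 0.10496 = 0.034985; summing to 0.086418.
By Bayes' rule, P(urn C | data) = (0.034985) / (0.086418) = 0.40484.

0.405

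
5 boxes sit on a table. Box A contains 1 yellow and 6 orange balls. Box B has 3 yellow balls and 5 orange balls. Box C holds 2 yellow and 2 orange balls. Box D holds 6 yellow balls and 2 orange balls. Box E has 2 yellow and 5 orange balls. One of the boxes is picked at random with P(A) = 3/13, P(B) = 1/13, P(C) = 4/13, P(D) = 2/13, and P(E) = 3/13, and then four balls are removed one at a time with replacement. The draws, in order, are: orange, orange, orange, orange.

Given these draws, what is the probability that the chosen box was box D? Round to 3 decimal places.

0.003

The likelihood of the observed sequence under each hypothesis: P(data | box A) = (6/7)(6/7)(6/7)(6/7) = 0.53978; P(data | box B) = (5/8)(5/8)(5/8)(5/8) = 0.15259; P(data | box C) = (2/4)(2/4)(2/4)(2/4) = 0.0625; P(data | box D) = (2/8)(2/8)(2/8)(2/8) = 0.0039062; P(data | box E) = (5/7)(5/7)(5/7)(5/7) = 0.26031.
Weighting by the prior gives 3/13 · 0.53978 = 0.12456, 1/13 · 0.15259 = 0.011738, 4/13 · 0.0625 = 0.019231, 2/13 · 0.0039062 = 0.00060096, 3/13 · 0.26031 = 0.060071; summing to 0.2162.
So P(box D | data) = (0.00060096) / (0.2162) = 0.0027796.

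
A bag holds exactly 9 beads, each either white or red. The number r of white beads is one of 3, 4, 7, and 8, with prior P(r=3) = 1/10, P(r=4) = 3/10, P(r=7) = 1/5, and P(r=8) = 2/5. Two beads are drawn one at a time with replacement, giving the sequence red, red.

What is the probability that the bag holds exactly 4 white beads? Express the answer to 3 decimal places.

Under each hypothesis, the probability of the observed sequence is: P(data | r = 3) = (6/9)(6/9) = 4/9; P(data | r = 4) = (5/9)(5/9) = 25/81; P(data | r = 7) = (2/9)(2/9) = 4/81; P(data | r = 8) = (1/9)(1/9) = 1/81.
Weighting by the prior gives 1/10 · 4/9 = 2/45, 3/10 · 25/81 = 5/54, 1/5 · 4/81 = 4/405, 2/5 · 1/81 = 2/405; these sum to 41/270.
By Bayes' rule, P(r = 4 | data) = (5/54) / (41/270) = 25/41.

0.610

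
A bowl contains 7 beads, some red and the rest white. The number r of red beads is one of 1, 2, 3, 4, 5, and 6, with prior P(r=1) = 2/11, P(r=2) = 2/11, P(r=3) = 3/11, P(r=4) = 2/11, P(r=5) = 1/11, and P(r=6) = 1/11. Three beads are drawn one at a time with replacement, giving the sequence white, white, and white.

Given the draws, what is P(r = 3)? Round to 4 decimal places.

0.2049

Compute the likelihood of the observed sequence for each case: P(data | r = 1) = (6/7)(6/7)(6/7) = 0.62974; P(data | r = 2) = (5/7)(5/7)(5/7) = 0.36443; P(data | r = 3) = (4/7)(4/7)(4/7) = 0.18659; P(data | r = 4) = (3/7)(3/7)(3/7) = 0.078717; P(data | r = 5) = (2/7)(2/7)(2/7) = 0.023324; P(data | r = 6) = (1/7)(1/7)(1/7) = 0.0029155.
Weighting by the prior gives 2/11 · 0.62974 = 0.1145, 2/11 · 0.36443 = 0.06626, 3/11 · 0.18659 = 0.050888, 2/11 · 0.078717 = 0.014312, 1/11 · 0.023324 = 0.0021203, 1/11 · 0.0029155 = 0.00026504; these sum to 0.24834.
So P(r = 3 | data) = (0.050888) / (0.24834) = 0.20491.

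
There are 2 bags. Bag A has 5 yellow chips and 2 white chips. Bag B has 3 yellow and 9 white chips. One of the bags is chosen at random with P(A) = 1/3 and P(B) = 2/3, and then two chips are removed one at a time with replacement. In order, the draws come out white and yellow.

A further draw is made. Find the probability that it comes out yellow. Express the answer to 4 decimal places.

0.4136

Compute the likelihood of the observed sequence for each case: P(data | bag A) = (2/7)(5/7) = 0.20408; P(data | bag B) = (9/12)(3/12) = 0.1875.
The prior-weighted likelihoods are 1/3 · 0.20408 = 0.068027, 2/3 · 0.1875 = 0.125; summing to 0.19303.
Dividing through by the total gives posterior P(bag A | data) = 0.35242, P(bag B | data) = 0.64758.
Averaging over the posterior, P(yellow next | data) = (5/7)(0.35242) + (1/4)(0.64758) = 0.41362.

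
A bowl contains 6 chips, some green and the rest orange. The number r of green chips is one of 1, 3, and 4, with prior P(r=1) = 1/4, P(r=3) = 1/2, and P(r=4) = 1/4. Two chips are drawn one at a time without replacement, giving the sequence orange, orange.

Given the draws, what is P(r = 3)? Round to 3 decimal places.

Under each hypothesis, the probability of the observed sequence is: P(data | r = 1) = (5/6)(4/5) = 2/3; P(data | r = 3) = (3/6)(2/5) = 1/5; P(data | r = 4) = (2/6)(1/5) = 1/15.
Multiplying each by its prior: 1/4 · 2/3 = 1/6, 1/2 · 1/5 = 1/10, 1/4 · 1/15 = 1/60; summing to 17/60.
By Bayes' rule, P(r = 3 | data) = (1/10) / (17/60) = 6/17.

0.353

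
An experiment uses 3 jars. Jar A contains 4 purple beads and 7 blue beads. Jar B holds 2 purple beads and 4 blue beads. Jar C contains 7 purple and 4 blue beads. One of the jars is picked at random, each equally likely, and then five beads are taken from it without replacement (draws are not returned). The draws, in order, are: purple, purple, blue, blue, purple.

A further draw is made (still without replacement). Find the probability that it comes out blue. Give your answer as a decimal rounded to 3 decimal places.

0.476

Compute the likelihood of the observed sequence for each case: P(data | jar A) = (4/11)(3/10)(7/9)(6/8)(2/7) = 1/55; P(data | jar B) = (2/6)(1/5)(4/4)(3/3)(0/2) = 0; P(data | jar C) = (7/11)(6/10)(4/9)(3/8)(5/7) = 1/22.
The prior-weighted likelihoods are 1/3 · 1/55 = 1/165, 1/3 · 0 = 0, 1/3 · 1/22 = 1/66; summing to 7/330.
The posterior is then P(jar A | data) = 2/7, P(jar B | data) = 0, P(jar C | data) = 5/7.
Averaging over the posterior, P(blue next | data) = (5/6)(2/7) + (1/3)(5/7) = 10/21.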